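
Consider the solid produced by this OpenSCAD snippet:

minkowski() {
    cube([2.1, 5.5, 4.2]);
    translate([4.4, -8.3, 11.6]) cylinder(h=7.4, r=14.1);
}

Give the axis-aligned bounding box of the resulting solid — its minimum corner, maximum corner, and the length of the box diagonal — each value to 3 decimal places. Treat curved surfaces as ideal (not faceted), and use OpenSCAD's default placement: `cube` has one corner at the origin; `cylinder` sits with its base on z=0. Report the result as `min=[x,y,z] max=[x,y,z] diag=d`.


min=[-9.700,-22.400,11.600] max=[20.600,11.300,23.200] diag=46.780

A = translate([4.4, -8.3, 11.6]) cylinder(h=7.4, r=14.1) → bbox [-9.7,-22.4,11.6] .. [18.5,5.8,19]
B = cube([2.1, 5.5, 4.2]) → bbox [0,0,0] .. [2.1,5.5,4.2]
lo = A.lo+B.lo = [-9.7+0, -22.4+0, 11.6+0] = [-9.700,-22.400,11.600]
hi = A.hi+B.hi = [18.5+2.1, 5.8+5.5, 19+4.2] = [20.600,11.300,23.200]
diag = √(30.3²+33.7²+11.6²) = √2188.34 = 46.780


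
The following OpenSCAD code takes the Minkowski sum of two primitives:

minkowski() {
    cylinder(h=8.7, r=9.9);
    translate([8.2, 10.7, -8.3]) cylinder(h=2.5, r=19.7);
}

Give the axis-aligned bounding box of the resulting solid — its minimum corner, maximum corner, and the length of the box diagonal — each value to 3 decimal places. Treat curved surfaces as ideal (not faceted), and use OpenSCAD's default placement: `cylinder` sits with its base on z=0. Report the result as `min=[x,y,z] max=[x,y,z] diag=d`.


A = translate([8.2, 10.7, -8.3]) cylinder(h=2.5, r=19.7) → bbox [-11.5,-9,-8.3] .. [27.9,30.4,-5.8]
B = cylinder(h=8.7, r=9.9) → bbox [-9.9,-9.9,0] .. [9.9,9.9,8.7]
lo = A.lo+B.lo = [-11.5-9.9, -9-9.9, -8.3+0] = [-21.400,-18.900,-8.300]
hi = A.hi+B.hi = [27.9+9.9, 30.4+9.9, -5.8+8.7] = [37.800,40.300,2.900]
diag = √(59.2²+59.2²+11.2²) = √7134.72 = 84.467

min=[-21.400,-18.900,-8.300] max=[37.800,40.300,2.900] diag=84.467


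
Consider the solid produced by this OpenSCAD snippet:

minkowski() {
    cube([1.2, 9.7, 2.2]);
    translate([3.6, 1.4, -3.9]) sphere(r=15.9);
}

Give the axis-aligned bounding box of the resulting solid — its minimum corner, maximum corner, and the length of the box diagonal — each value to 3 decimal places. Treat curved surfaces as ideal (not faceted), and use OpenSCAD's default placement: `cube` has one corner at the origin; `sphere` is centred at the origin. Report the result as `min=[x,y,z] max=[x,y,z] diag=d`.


min=[-12.300,-14.500,-19.800] max=[20.700,27.000,14.200] diag=62.986

A = translate([3.6, 1.4, -3.9]) sphere(r=15.9) → bbox [-12.3,-14.5,-19.8] .. [19.5,17.3,12]
B = cube([1.2, 9.7, 2.2]) → bbox [0,0,0] .. [1.2,9.7,2.2]
lo = A.lo+B.lo = [-12.3+0, -14.5+0, -19.8+0] = [-12.300,-14.500,-19.800]
hi = A.hi+B.hi = [19.5+1.2, 17.3+9.7, 12+2.2] = [20.700,27.000,14.200]
diag = √(33²+41.5²+34²) = √3967.25 = 62.986


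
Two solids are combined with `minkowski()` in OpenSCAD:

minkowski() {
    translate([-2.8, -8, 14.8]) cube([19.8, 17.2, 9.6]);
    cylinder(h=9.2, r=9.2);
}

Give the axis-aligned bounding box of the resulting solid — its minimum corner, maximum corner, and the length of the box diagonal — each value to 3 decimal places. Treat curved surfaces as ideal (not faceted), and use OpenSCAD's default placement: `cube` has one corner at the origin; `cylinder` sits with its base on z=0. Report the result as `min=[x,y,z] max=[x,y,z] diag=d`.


A = translate([-2.8, -8, 14.8]) cube([19.8, 17.2, 9.6]) → bbox [-2.8,-8,14.8] .. [17,9.2,24.4]
B = cylinder(h=9.2, r=9.2) → bbox [-9.2,-9.2,0] .. [9.2,9.2,9.2]
lo = A.lo+B.lo = [-2.8-9.2, -8-9.2, 14.8+0] = [-12.000,-17.200,14.800]
hi = A.hi+B.hi = [17+9.2, 9.2+9.2, 24.4+9.2] = [26.200,18.400,33.600]
diag = √(38.2²+35.6²+18.8²) = √3080.04 = 55.498

min=[-12.000,-17.200,14.800] max=[26.200,18.400,33.600] diag=55.498


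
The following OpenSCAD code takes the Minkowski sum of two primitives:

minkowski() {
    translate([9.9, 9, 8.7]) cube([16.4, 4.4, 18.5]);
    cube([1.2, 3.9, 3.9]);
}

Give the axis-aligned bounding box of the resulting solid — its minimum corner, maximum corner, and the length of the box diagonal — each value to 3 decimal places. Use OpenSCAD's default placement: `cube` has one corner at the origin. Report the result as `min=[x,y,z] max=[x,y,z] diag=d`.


min=[9.900,9.000,8.700] max=[27.500,17.300,31.100] diag=29.672

A = translate([9.9, 9, 8.7]) cube([16.4, 4.4, 18.5]) → bbox [9.9,9,8.7] .. [26.3,13.4,27.2]
B = cube([1.2, 3.9, 3.9]) → bbox [0,0,0] .. [1.2,3.9,3.9]
lo = A.lo+B.lo = [9.9+0, 9+0, 8.7+0] = [9.900,9.000,8.700]
hi = A.hi+B.hi = [26.3+1.2, 13.4+3.9, 27.2+3.9] = [27.500,17.300,31.100]
diag = √(17.6²+8.3²+22.4²) = √880.41 = 29.672


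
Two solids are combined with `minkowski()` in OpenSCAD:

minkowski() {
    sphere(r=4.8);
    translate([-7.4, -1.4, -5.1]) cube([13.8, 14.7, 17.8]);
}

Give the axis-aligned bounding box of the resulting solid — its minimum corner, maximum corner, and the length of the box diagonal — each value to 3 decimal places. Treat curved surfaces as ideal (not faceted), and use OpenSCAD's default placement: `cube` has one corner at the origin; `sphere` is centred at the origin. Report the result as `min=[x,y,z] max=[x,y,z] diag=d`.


min=[-12.200,-6.200,-9.900] max=[11.200,18.100,17.500] diag=43.460

A = translate([-7.4, -1.4, -5.1]) cube([13.8, 14.7, 17.8]) → bbox [-7.4,-1.4,-5.1] .. [6.4,13.3,12.7]
B = sphere(r=4.8) → bbox [-4.8,-4.8,-4.8] .. [4.8,4.8,4.8]
lo = A.lo+B.lo = [-7.4-4.8, -1.4-4.8, -5.1-4.8] = [-12.200,-6.200,-9.900]
hi = A.hi+B.hi = [6.4+4.8, 13.3+4.8, 12.7+4.8] = [11.200,18.100,17.500]
diag = √(23.4²+24.3²+27.4²) = √1888.81 = 43.460


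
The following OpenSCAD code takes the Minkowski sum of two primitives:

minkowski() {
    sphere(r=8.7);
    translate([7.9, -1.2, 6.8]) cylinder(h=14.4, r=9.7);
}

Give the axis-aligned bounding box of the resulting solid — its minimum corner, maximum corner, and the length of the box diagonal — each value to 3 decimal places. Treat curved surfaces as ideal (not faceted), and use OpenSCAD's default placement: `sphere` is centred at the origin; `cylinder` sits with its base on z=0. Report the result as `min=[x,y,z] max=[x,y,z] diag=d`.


A = translate([7.9, -1.2, 6.8]) cylinder(h=14.4, r=9.7) → bbox [-1.8,-10.9,6.8] .. [17.6,8.5,21.2]
B = sphere(r=8.7) → bbox [-8.7,-8.7,-8.7] .. [8.7,8.7,8.7]
lo = A.lo+B.lo = [-1.8-8.7, -10.9-8.7, 6.8-8.7] = [-10.500,-19.600,-1.900]
hi = A.hi+B.hi = [17.6+8.7, 8.5+8.7, 21.2+8.7] = [26.300,17.200,29.900]
diag = √(36.8²+36.8²+31.8²) = √3719.72 = 60.990

min=[-10.500,-19.600,-1.900] max=[26.300,17.200,29.900] diag=60.990


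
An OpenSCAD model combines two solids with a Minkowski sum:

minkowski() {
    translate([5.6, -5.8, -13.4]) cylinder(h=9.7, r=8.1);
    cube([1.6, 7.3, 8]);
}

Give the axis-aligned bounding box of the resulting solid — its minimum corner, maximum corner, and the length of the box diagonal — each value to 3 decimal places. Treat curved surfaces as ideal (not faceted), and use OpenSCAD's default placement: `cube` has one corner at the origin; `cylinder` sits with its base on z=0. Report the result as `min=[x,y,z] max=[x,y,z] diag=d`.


min=[-2.500,-13.900,-13.400] max=[15.300,9.600,4.300] diag=34.386

A = translate([5.6, -5.8, -13.4]) cylinder(h=9.7, r=8.1) → bbox [-2.5,-13.9,-13.4] .. [13.7,2.3,-3.7]
B = cube([1.6, 7.3, 8]) → bbox [0,0,0] .. [1.6,7.3,8]
lo = A.lo+B.lo = [-2.5+0, -13.9+0, -13.4+0] = [-2.500,-13.900,-13.400]
hi = A.hi+B.hi = [13.7+1.6, 2.3+7.3, -3.7+8] = [15.300,9.600,4.300]
diag = √(17.8²+23.5²+17.7²) = √1182.38 = 34.386


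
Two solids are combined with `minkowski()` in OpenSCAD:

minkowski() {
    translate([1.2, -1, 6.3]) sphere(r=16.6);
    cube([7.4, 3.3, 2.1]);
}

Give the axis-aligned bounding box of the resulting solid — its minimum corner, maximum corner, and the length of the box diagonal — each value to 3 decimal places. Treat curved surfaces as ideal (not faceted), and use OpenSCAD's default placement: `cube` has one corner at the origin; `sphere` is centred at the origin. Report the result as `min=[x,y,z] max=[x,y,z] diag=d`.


min=[-15.400,-17.600,-10.300] max=[25.200,18.900,25.000] diag=65.013

A = translate([1.2, -1, 6.3]) sphere(r=16.6) → bbox [-15.4,-17.6,-10.3] .. [17.8,15.6,22.9]
B = cube([7.4, 3.3, 2.1]) → bbox [0,0,0] .. [7.4,3.3,2.1]
lo = A.lo+B.lo = [-15.4+0, -17.6+0, -10.3+0] = [-15.400,-17.600,-10.300]
hi = A.hi+B.hi = [17.8+7.4, 15.6+3.3, 22.9+2.1] = [25.200,18.900,25.000]
diag = √(40.6²+36.5²+35.3²) = √4226.7 = 65.013


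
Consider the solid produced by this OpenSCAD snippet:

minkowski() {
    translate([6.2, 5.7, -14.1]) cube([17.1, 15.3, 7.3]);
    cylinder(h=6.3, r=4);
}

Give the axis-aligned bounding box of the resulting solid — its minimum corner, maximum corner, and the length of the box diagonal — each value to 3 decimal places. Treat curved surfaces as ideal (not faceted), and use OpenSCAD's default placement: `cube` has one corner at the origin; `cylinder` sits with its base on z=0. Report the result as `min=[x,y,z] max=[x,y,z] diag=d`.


min=[2.200,1.700,-14.100] max=[27.300,25.000,-0.500] diag=36.849

A = translate([6.2, 5.7, -14.1]) cube([17.1, 15.3, 7.3]) → bbox [6.2,5.7,-14.1] .. [23.3,21,-6.8]
B = cylinder(h=6.3, r=4) → bbox [-4,-4,0] .. [4,4,6.3]
lo = A.lo+B.lo = [6.2-4, 5.7-4, -14.1+0] = [2.200,1.700,-14.100]
hi = A.hi+B.hi = [23.3+4, 21+4, -6.8+6.3] = [27.300,25.000,-0.500]
diag = √(25.1²+23.3²+13.6²) = √1357.86 = 36.849


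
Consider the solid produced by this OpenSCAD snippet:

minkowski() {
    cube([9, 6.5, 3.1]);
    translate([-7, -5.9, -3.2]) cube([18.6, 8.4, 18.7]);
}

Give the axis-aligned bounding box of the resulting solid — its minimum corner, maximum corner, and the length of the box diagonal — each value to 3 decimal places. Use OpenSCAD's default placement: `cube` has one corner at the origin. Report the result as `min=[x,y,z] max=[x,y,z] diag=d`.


A = translate([-7, -5.9, -3.2]) cube([18.6, 8.4, 18.7]) → bbox [-7,-5.9,-3.2] .. [11.6,2.5,15.5]
B = cube([9, 6.5, 3.1]) → bbox [0,0,0] .. [9,6.5,3.1]
lo = A.lo+B.lo = [-7+0, -5.9+0, -3.2+0] = [-7.000,-5.900,-3.200]
hi = A.hi+B.hi = [11.6+9, 2.5+6.5, 15.5+3.1] = [20.600,9.000,18.600]
diag = √(27.6²+14.9²+21.8²) = √1459.01 = 38.197

min=[-7.000,-5.900,-3.200] max=[20.600,9.000,18.600] diag=38.197


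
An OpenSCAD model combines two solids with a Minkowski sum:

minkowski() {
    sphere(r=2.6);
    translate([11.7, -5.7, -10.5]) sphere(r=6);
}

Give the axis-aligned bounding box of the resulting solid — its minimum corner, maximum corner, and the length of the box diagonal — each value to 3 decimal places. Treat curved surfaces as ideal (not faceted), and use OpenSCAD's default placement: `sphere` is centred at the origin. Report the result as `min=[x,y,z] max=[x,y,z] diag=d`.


min=[3.100,-14.300,-19.100] max=[20.300,2.900,-1.900] diag=29.791

A = translate([11.7, -5.7, -10.5]) sphere(r=6) → bbox [5.7,-11.7,-16.5] .. [17.7,0.3,-4.5]
B = sphere(r=2.6) → bbox [-2.6,-2.6,-2.6] .. [2.6,2.6,2.6]
lo = A.lo+B.lo = [5.7-2.6, -11.7-2.6, -16.5-2.6] = [3.100,-14.300,-19.100]
hi = A.hi+B.hi = [17.7+2.6, 0.3+2.6, -4.5+2.6] = [20.300,2.900,-1.900]
diag = √(17.2²+17.2²+17.2²) = √887.52 = 29.791


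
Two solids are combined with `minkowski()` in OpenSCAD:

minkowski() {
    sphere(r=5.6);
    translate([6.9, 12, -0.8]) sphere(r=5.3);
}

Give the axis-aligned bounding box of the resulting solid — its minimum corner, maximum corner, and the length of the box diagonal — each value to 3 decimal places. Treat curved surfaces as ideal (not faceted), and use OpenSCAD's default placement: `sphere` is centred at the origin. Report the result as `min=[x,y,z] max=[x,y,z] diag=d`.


A = translate([6.9, 12, -0.8]) sphere(r=5.3) → bbox [1.6,6.7,-6.1] .. [12.2,17.3,4.5]
B = sphere(r=5.6) → bbox [-5.6,-5.6,-5.6] .. [5.6,5.6,5.6]
lo = A.lo+B.lo = [1.6-5.6, 6.7-5.6, -6.1-5.6] = [-4.000,1.100,-11.700]
hi = A.hi+B.hi = [12.2+5.6, 17.3+5.6, 4.5+5.6] = [17.800,22.900,10.100]
diag = √(21.8²+21.8²+21.8²) = √1425.72 = 37.759

min=[-4.000,1.100,-11.700] max=[17.800,22.900,10.100] diag=37.759


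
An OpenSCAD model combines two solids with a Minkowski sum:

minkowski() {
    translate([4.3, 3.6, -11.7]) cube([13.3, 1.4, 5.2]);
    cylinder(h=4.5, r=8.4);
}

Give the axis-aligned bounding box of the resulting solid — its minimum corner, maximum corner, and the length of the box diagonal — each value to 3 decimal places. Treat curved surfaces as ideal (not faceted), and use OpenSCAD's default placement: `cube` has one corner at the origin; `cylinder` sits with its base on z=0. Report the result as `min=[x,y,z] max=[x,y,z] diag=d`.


min=[-4.100,-4.800,-11.700] max=[26.000,13.400,-2.000] diag=36.488

A = translate([4.3, 3.6, -11.7]) cube([13.3, 1.4, 5.2]) → bbox [4.3,3.6,-11.7] .. [17.6,5,-6.5]
B = cylinder(h=4.5, r=8.4) → bbox [-8.4,-8.4,0] .. [8.4,8.4,4.5]
lo = A.lo+B.lo = [4.3-8.4, 3.6-8.4, -11.7+0] = [-4.100,-4.800,-11.700]
hi = A.hi+B.hi = [17.6+8.4, 5+8.4, -6.5+4.5] = [26.000,13.400,-2.000]
diag = √(30.1²+18.2²+9.7²) = √1331.34 = 36.488


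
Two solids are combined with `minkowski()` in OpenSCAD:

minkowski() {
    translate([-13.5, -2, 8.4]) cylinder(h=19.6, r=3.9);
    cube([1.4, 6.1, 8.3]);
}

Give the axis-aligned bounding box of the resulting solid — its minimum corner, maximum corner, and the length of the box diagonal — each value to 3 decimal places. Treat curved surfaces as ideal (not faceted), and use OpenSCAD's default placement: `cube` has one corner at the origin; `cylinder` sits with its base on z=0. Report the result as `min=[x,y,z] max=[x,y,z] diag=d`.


A = translate([-13.5, -2, 8.4]) cylinder(h=19.6, r=3.9) → bbox [-17.4,-5.9,8.4] .. [-9.6,1.9,28]
B = cube([1.4, 6.1, 8.3]) → bbox [0,0,0] .. [1.4,6.1,8.3]
lo = A.lo+B.lo = [-17.4+0, -5.9+0, 8.4+0] = [-17.400,-5.900,8.400]
hi = A.hi+B.hi = [-9.6+1.4, 1.9+6.1, 28+8.3] = [-8.200,8.000,36.300]
diag = √(9.2²+13.9²+27.9²) = √1056.26 = 32.500

min=[-17.400,-5.900,8.400] max=[-8.200,8.000,36.300] diag=32.500


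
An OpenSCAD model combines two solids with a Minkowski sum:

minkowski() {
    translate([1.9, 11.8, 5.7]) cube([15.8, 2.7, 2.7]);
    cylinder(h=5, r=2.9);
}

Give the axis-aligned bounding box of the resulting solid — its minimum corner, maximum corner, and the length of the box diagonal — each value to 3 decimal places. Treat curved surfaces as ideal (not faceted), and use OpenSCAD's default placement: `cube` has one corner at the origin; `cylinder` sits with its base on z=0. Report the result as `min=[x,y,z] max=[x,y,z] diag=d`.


min=[-1.000,8.900,5.700] max=[20.600,17.400,13.400] diag=24.456

A = translate([1.9, 11.8, 5.7]) cube([15.8, 2.7, 2.7]) → bbox [1.9,11.8,5.7] .. [17.7,14.5,8.4]
B = cylinder(h=5, r=2.9) → bbox [-2.9,-2.9,0] .. [2.9,2.9,5]
lo = A.lo+B.lo = [1.9-2.9, 11.8-2.9, 5.7+0] = [-1.000,8.900,5.700]
hi = A.hi+B.hi = [17.7+2.9, 14.5+2.9, 8.4+5] = [20.600,17.400,13.400]
diag = √(21.6²+8.5²+7.7²) = √598.1 = 24.456


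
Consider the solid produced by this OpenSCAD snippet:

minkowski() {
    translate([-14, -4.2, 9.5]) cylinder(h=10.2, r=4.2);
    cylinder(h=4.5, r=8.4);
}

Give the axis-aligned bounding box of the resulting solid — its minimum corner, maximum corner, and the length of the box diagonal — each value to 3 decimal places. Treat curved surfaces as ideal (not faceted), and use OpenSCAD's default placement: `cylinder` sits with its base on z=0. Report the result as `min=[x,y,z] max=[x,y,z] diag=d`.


A = translate([-14, -4.2, 9.5]) cylinder(h=10.2, r=4.2) → bbox [-18.2,-8.4,9.5] .. [-9.8,0,19.7]
B = cylinder(h=4.5, r=8.4) → bbox [-8.4,-8.4,0] .. [8.4,8.4,4.5]
lo = A.lo+B.lo = [-18.2-8.4, -8.4-8.4, 9.5+0] = [-26.600,-16.800,9.500]
hi = A.hi+B.hi = [-9.8+8.4, 0+8.4, 19.7+4.5] = [-1.400,8.400,24.200]
diag = √(25.2²+25.2²+14.7²) = √1486.17 = 38.551

min=[-26.600,-16.800,9.500] max=[-1.400,8.400,24.200] diag=38.551


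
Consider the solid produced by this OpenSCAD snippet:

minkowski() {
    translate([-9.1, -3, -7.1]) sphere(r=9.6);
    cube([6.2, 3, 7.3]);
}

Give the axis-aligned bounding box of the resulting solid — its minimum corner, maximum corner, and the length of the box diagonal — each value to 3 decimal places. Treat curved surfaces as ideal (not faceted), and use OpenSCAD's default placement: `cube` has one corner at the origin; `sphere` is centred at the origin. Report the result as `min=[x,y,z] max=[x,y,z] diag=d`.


A = translate([-9.1, -3, -7.1]) sphere(r=9.6) → bbox [-18.7,-12.6,-16.7] .. [0.5,6.6,2.5]
B = cube([6.2, 3, 7.3]) → bbox [0,0,0] .. [6.2,3,7.3]
lo = A.lo+B.lo = [-18.7+0, -12.6+0, -16.7+0] = [-18.700,-12.600,-16.700]
hi = A.hi+B.hi = [0.5+6.2, 6.6+3, 2.5+7.3] = [6.700,9.600,9.800]
diag = √(25.4²+22.2²+26.5²) = √1840.25 = 42.898

min=[-18.700,-12.600,-16.700] max=[6.700,9.600,9.800] diag=42.898


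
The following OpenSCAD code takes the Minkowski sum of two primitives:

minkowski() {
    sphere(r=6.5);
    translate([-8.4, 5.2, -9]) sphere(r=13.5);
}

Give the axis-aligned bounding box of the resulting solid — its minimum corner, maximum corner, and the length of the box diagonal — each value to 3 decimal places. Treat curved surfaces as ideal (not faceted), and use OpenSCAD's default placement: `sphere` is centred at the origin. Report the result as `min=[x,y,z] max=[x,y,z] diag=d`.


min=[-28.400,-14.800,-29.000] max=[11.600,25.200,11.000] diag=69.282

A = translate([-8.4, 5.2, -9]) sphere(r=13.5) → bbox [-21.9,-8.3,-22.5] .. [5.1,18.7,4.5]
B = sphere(r=6.5) → bbox [-6.5,-6.5,-6.5] .. [6.5,6.5,6.5]
lo = A.lo+B.lo = [-21.9-6.5, -8.3-6.5, -22.5-6.5] = [-28.400,-14.800,-29.000]
hi = A.hi+B.hi = [5.1+6.5, 18.7+6.5, 4.5+6.5] = [11.600,25.200,11.000]
diag = √(40²+40²+40²) = √4800 = 69.282


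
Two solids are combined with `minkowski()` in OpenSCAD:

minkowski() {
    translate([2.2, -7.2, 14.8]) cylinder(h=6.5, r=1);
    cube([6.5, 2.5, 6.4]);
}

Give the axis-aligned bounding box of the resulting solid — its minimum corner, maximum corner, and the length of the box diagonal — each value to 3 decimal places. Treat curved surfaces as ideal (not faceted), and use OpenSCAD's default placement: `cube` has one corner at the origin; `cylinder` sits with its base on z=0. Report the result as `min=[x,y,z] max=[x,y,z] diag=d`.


A = translate([2.2, -7.2, 14.8]) cylinder(h=6.5, r=1) → bbox [1.2,-8.2,14.8] .. [3.2,-6.2,21.3]
B = cube([6.5, 2.5, 6.4]) → bbox [0,0,0] .. [6.5,2.5,6.4]
lo = A.lo+B.lo = [1.2+0, -8.2+0, 14.8+0] = [1.200,-8.200,14.800]
hi = A.hi+B.hi = [3.2+6.5, -6.2+2.5, 21.3+6.4] = [9.700,-3.700,27.700]
diag = √(8.5²+4.5²+12.9²) = √258.91 = 16.091

min=[1.200,-8.200,14.800] max=[9.700,-3.700,27.700] diag=16.091


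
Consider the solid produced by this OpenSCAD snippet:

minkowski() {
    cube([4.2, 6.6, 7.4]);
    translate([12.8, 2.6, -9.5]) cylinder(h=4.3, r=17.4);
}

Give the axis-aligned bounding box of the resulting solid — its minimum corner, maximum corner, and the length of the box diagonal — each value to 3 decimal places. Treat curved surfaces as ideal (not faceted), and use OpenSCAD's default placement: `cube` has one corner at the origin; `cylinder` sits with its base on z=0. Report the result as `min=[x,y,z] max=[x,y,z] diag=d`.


A = translate([12.8, 2.6, -9.5]) cylinder(h=4.3, r=17.4) → bbox [-4.6,-14.8,-9.5] .. [30.2,20,-5.2]
B = cube([4.2, 6.6, 7.4]) → bbox [0,0,0] .. [4.2,6.6,7.4]
lo = A.lo+B.lo = [-4.6+0, -14.8+0, -9.5+0] = [-4.600,-14.800,-9.500]
hi = A.hi+B.hi = [30.2+4.2, 20+6.6, -5.2+7.4] = [34.400,26.600,2.200]
diag = √(39²+41.4²+11.7²) = √3371.85 = 58.068

min=[-4.600,-14.800,-9.500] max=[34.400,26.600,2.200] diag=58.068


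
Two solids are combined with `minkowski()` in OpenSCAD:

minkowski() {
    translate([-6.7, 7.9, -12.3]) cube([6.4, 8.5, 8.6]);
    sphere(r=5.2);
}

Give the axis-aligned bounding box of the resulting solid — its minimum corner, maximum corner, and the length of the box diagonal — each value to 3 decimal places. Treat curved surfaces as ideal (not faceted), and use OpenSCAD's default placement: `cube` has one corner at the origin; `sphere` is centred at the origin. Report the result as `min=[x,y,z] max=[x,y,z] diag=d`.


min=[-11.900,2.700,-17.500] max=[4.900,21.600,1.500] diag=31.630

A = translate([-6.7, 7.9, -12.3]) cube([6.4, 8.5, 8.6]) → bbox [-6.7,7.9,-12.3] .. [-0.3,16.4,-3.7]
B = sphere(r=5.2) → bbox [-5.2,-5.2,-5.2] .. [5.2,5.2,5.2]
lo = A.lo+B.lo = [-6.7-5.2, 7.9-5.2, -12.3-5.2] = [-11.900,2.700,-17.500]
hi = A.hi+B.hi = [-0.3+5.2, 16.4+5.2, -3.7+5.2] = [4.900,21.600,1.500]
diag = √(16.8²+18.9²+19²) = √1000.45 = 31.630


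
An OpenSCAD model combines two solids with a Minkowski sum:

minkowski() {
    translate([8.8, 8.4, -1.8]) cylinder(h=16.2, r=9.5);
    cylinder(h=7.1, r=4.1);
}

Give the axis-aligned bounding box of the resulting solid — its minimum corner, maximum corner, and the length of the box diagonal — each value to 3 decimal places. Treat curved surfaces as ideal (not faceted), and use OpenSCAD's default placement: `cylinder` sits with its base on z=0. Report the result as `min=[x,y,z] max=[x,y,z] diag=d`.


A = translate([8.8, 8.4, -1.8]) cylinder(h=16.2, r=9.5) → bbox [-0.7,-1.1,-1.8] .. [18.3,17.9,14.4]
B = cylinder(h=7.1, r=4.1) → bbox [-4.1,-4.1,0] .. [4.1,4.1,7.1]
lo = A.lo+B.lo = [-0.7-4.1, -1.1-4.1, -1.8+0] = [-4.800,-5.200,-1.800]
hi = A.hi+B.hi = [18.3+4.1, 17.9+4.1, 14.4+7.1] = [22.400,22.000,21.500]
diag = √(27.2²+27.2²+23.3²) = √2022.57 = 44.973

min=[-4.800,-5.200,-1.800] max=[22.400,22.000,21.500] diag=44.973


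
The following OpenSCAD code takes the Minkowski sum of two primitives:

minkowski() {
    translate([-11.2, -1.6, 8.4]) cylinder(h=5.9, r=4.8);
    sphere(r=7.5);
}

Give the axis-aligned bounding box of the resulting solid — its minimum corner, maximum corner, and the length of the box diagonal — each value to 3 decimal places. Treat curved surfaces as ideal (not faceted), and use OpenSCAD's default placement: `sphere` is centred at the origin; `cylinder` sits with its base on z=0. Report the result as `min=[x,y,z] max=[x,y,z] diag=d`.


A = translate([-11.2, -1.6, 8.4]) cylinder(h=5.9, r=4.8) → bbox [-16,-6.4,8.4] .. [-6.4,3.2,14.3]
B = sphere(r=7.5) → bbox [-7.5,-7.5,-7.5] .. [7.5,7.5,7.5]
lo = A.lo+B.lo = [-16-7.5, -6.4-7.5, 8.4-7.5] = [-23.500,-13.900,0.900]
hi = A.hi+B.hi = [-6.4+7.5, 3.2+7.5, 14.3+7.5] = [1.100,10.700,21.800]
diag = √(24.6²+24.6²+20.9²) = √1647.13 = 40.585

min=[-23.500,-13.900,0.900] max=[1.100,10.700,21.800] diag=40.585


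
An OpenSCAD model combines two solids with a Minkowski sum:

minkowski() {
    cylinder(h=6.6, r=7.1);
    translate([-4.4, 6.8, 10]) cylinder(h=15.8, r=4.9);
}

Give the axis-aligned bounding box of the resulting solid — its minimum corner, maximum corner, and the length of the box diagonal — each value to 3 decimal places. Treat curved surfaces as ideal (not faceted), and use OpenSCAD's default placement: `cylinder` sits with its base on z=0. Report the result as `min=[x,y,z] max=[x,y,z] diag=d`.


min=[-16.400,-5.200,10.000] max=[7.600,18.800,32.400] diag=40.666

A = translate([-4.4, 6.8, 10]) cylinder(h=15.8, r=4.9) → bbox [-9.3,1.9,10] .. [0.5,11.7,25.8]
B = cylinder(h=6.6, r=7.1) → bbox [-7.1,-7.1,0] .. [7.1,7.1,6.6]
lo = A.lo+B.lo = [-9.3-7.1, 1.9-7.1, 10+0] = [-16.400,-5.200,10.000]
hi = A.hi+B.hi = [0.5+7.1, 11.7+7.1, 25.8+6.6] = [7.600,18.800,32.400]
diag = √(24²+24²+22.4²) = √1653.76 = 40.666


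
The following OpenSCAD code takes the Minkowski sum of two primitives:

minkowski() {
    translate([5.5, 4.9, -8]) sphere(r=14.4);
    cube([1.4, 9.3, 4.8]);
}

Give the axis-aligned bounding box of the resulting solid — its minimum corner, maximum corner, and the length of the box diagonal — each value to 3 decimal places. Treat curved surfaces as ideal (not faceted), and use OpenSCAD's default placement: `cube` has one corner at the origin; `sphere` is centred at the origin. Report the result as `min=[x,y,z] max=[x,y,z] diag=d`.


min=[-8.900,-9.500,-22.400] max=[21.300,28.600,11.200] diag=59.098

A = translate([5.5, 4.9, -8]) sphere(r=14.4) → bbox [-8.9,-9.5,-22.4] .. [19.9,19.3,6.4]
B = cube([1.4, 9.3, 4.8]) → bbox [0,0,0] .. [1.4,9.3,4.8]
lo = A.lo+B.lo = [-8.9+0, -9.5+0, -22.4+0] = [-8.900,-9.500,-22.400]
hi = A.hi+B.hi = [19.9+1.4, 19.3+9.3, 6.4+4.8] = [21.300,28.600,11.200]
diag = √(30.2²+38.1²+33.6²) = √3492.61 = 59.098


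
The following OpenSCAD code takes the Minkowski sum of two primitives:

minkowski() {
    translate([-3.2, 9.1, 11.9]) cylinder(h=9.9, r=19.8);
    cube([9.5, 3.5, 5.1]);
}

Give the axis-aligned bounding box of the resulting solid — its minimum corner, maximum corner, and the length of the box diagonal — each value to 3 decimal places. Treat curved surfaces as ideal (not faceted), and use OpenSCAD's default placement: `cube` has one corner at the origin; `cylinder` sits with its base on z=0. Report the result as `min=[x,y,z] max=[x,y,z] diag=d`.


min=[-23.000,-10.700,11.900] max=[26.100,32.400,26.900] diag=67.033

A = translate([-3.2, 9.1, 11.9]) cylinder(h=9.9, r=19.8) → bbox [-23,-10.7,11.9] .. [16.6,28.9,21.8]
B = cube([9.5, 3.5, 5.1]) → bbox [0,0,0] .. [9.5,3.5,5.1]
lo = A.lo+B.lo = [-23+0, -10.7+0, 11.9+0] = [-23.000,-10.700,11.900]
hi = A.hi+B.hi = [16.6+9.5, 28.9+3.5, 21.8+5.1] = [26.100,32.400,26.900]
diag = √(49.1²+43.1²+15²) = √4493.42 = 67.033


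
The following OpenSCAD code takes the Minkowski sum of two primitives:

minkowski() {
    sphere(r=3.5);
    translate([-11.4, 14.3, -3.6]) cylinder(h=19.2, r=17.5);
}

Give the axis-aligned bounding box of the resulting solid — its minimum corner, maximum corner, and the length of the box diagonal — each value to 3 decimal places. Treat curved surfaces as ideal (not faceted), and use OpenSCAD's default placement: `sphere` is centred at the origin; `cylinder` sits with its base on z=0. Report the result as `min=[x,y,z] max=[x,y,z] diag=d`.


A = translate([-11.4, 14.3, -3.6]) cylinder(h=19.2, r=17.5) → bbox [-28.9,-3.2,-3.6] .. [6.1,31.8,15.6]
B = sphere(r=3.5) → bbox [-3.5,-3.5,-3.5] .. [3.5,3.5,3.5]
lo = A.lo+B.lo = [-28.9-3.5, -3.2-3.5, -3.6-3.5] = [-32.400,-6.700,-7.100]
hi = A.hi+B.hi = [6.1+3.5, 31.8+3.5, 15.6+3.5] = [9.600,35.300,19.100]
diag = √(42²+42²+26.2²) = √4214.44 = 64.919

min=[-32.400,-6.700,-7.100] max=[9.600,35.300,19.100] diag=64.919


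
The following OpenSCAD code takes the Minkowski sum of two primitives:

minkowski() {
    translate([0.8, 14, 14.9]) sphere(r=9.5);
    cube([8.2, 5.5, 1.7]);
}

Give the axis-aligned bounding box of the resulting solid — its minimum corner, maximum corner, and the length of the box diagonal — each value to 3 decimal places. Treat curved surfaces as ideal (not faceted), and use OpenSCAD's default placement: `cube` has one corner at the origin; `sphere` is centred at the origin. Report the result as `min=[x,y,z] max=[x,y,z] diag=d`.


min=[-8.700,4.500,5.400] max=[18.500,29.000,26.100] diag=42.054

A = translate([0.8, 14, 14.9]) sphere(r=9.5) → bbox [-8.7,4.5,5.4] .. [10.3,23.5,24.4]
B = cube([8.2, 5.5, 1.7]) → bbox [0,0,0] .. [8.2,5.5,1.7]
lo = A.lo+B.lo = [-8.7+0, 4.5+0, 5.4+0] = [-8.700,4.500,5.400]
hi = A.hi+B.hi = [10.3+8.2, 23.5+5.5, 24.4+1.7] = [18.500,29.000,26.100]
diag = √(27.2²+24.5²+20.7²) = √1768.58 = 42.054


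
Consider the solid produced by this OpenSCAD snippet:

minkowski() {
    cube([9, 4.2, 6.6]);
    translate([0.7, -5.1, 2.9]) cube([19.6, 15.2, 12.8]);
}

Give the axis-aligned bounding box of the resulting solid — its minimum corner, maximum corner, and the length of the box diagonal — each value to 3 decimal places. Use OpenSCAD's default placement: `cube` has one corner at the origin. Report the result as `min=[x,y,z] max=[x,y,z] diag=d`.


A = translate([0.7, -5.1, 2.9]) cube([19.6, 15.2, 12.8]) → bbox [0.7,-5.1,2.9] .. [20.3,10.1,15.7]
B = cube([9, 4.2, 6.6]) → bbox [0,0,0] .. [9,4.2,6.6]
lo = A.lo+B.lo = [0.7+0, -5.1+0, 2.9+0] = [0.700,-5.100,2.900]
hi = A.hi+B.hi = [20.3+9, 10.1+4.2, 15.7+6.6] = [29.300,14.300,22.300]
diag = √(28.6²+19.4²+19.4²) = √1570.68 = 39.632

min=[0.700,-5.100,2.900] max=[29.300,14.300,22.300] diag=39.632


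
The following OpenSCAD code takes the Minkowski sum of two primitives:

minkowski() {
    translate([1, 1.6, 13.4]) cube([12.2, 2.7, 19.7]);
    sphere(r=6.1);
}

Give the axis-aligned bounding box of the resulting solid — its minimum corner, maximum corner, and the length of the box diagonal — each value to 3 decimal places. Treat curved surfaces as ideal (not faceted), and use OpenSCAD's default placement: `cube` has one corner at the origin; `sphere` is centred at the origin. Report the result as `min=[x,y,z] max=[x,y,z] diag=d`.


min=[-5.100,-4.500,7.300] max=[19.300,10.400,39.200] diag=42.837

A = translate([1, 1.6, 13.4]) cube([12.2, 2.7, 19.7]) → bbox [1,1.6,13.4] .. [13.2,4.3,33.1]
B = sphere(r=6.1) → bbox [-6.1,-6.1,-6.1] .. [6.1,6.1,6.1]
lo = A.lo+B.lo = [1-6.1, 1.6-6.1, 13.4-6.1] = [-5.100,-4.500,7.300]
hi = A.hi+B.hi = [13.2+6.1, 4.3+6.1, 33.1+6.1] = [19.300,10.400,39.200]
diag = √(24.4²+14.9²+31.9²) = √1834.98 = 42.837


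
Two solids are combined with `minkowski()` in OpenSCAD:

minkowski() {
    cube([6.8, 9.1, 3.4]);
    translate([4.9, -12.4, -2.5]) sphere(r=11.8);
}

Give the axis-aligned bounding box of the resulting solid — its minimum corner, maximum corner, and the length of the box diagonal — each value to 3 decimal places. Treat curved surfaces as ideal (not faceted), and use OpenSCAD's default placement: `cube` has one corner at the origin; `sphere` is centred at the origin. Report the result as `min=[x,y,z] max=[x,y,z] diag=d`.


min=[-6.900,-24.200,-14.300] max=[23.500,8.500,12.700] diag=52.177

A = translate([4.9, -12.4, -2.5]) sphere(r=11.8) → bbox [-6.9,-24.2,-14.3] .. [16.7,-0.6,9.3]
B = cube([6.8, 9.1, 3.4]) → bbox [0,0,0] .. [6.8,9.1,3.4]
lo = A.lo+B.lo = [-6.9+0, -24.2+0, -14.3+0] = [-6.900,-24.200,-14.300]
hi = A.hi+B.hi = [16.7+6.8, -0.6+9.1, 9.3+3.4] = [23.500,8.500,12.700]
diag = √(30.4²+32.7²+27²) = √2722.45 = 52.177


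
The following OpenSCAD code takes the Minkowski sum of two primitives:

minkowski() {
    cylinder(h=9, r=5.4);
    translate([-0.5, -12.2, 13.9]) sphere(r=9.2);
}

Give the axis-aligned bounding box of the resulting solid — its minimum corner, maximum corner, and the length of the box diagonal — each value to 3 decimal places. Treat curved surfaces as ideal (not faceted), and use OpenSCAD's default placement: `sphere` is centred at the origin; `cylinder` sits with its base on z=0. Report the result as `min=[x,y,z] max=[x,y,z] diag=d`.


A = translate([-0.5, -12.2, 13.9]) sphere(r=9.2) → bbox [-9.7,-21.4,4.7] .. [8.7,-3,23.1]
B = cylinder(h=9, r=5.4) → bbox [-5.4,-5.4,0] .. [5.4,5.4,9]
lo = A.lo+B.lo = [-9.7-5.4, -21.4-5.4, 4.7+0] = [-15.100,-26.800,4.700]
hi = A.hi+B.hi = [8.7+5.4, -3+5.4, 23.1+9] = [14.100,2.400,32.100]
diag = √(29.2²+29.2²+27.4²) = √2456.04 = 49.558

min=[-15.100,-26.800,4.700] max=[14.100,2.400,32.100] diag=49.558


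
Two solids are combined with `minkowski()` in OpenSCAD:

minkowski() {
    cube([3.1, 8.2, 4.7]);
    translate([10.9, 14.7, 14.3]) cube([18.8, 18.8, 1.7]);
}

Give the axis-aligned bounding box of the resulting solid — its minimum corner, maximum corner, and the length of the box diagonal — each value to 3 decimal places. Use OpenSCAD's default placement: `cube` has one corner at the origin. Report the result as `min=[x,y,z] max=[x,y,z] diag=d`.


A = translate([10.9, 14.7, 14.3]) cube([18.8, 18.8, 1.7]) → bbox [10.9,14.7,14.3] .. [29.7,33.5,16]
B = cube([3.1, 8.2, 4.7]) → bbox [0,0,0] .. [3.1,8.2,4.7]
lo = A.lo+B.lo = [10.9+0, 14.7+0, 14.3+0] = [10.900,14.700,14.300]
hi = A.hi+B.hi = [29.7+3.1, 33.5+8.2, 16+4.7] = [32.800,41.700,20.700]
diag = √(21.9²+27²+6.4²) = √1249.57 = 35.349

min=[10.900,14.700,14.300] max=[32.800,41.700,20.700] diag=35.349


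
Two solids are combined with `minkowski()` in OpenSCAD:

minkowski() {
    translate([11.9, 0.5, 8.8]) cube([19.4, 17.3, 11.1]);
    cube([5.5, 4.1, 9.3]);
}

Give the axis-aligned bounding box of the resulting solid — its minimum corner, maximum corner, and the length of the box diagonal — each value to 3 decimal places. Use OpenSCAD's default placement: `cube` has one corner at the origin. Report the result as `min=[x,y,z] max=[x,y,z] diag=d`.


A = translate([11.9, 0.5, 8.8]) cube([19.4, 17.3, 11.1]) → bbox [11.9,0.5,8.8] .. [31.3,17.8,19.9]
B = cube([5.5, 4.1, 9.3]) → bbox [0,0,0] .. [5.5,4.1,9.3]
lo = A.lo+B.lo = [11.9+0, 0.5+0, 8.8+0] = [11.900,0.500,8.800]
hi = A.hi+B.hi = [31.3+5.5, 17.8+4.1, 19.9+9.3] = [36.800,21.900,29.200]
diag = √(24.9²+21.4²+20.4²) = √1494.13 = 38.654

min=[11.900,0.500,8.800] max=[36.800,21.900,29.200] diag=38.654


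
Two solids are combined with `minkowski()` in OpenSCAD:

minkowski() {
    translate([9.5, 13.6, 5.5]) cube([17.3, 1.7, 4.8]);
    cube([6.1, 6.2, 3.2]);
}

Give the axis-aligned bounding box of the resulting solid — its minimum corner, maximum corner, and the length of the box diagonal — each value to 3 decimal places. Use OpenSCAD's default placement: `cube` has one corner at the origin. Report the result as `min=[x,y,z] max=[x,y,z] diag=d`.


A = translate([9.5, 13.6, 5.5]) cube([17.3, 1.7, 4.8]) → bbox [9.5,13.6,5.5] .. [26.8,15.3,10.3]
B = cube([6.1, 6.2, 3.2]) → bbox [0,0,0] .. [6.1,6.2,3.2]
lo = A.lo+B.lo = [9.5+0, 13.6+0, 5.5+0] = [9.500,13.600,5.500]
hi = A.hi+B.hi = [26.8+6.1, 15.3+6.2, 10.3+3.2] = [32.900,21.500,13.500]
diag = √(23.4²+7.9²+8²) = √673.97 = 25.961

min=[9.500,13.600,5.500] max=[32.900,21.500,13.500] diag=25.961


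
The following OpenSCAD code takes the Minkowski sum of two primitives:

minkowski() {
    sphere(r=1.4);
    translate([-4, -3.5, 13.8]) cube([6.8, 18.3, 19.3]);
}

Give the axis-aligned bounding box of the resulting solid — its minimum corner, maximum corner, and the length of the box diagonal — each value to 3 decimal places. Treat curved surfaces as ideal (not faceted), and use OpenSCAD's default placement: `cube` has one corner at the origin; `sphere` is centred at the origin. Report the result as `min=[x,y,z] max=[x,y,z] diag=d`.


min=[-5.400,-4.900,12.400] max=[4.200,16.200,34.500] diag=32.028

A = translate([-4, -3.5, 13.8]) cube([6.8, 18.3, 19.3]) → bbox [-4,-3.5,13.8] .. [2.8,14.8,33.1]
B = sphere(r=1.4) → bbox [-1.4,-1.4,-1.4] .. [1.4,1.4,1.4]
lo = A.lo+B.lo = [-4-1.4, -3.5-1.4, 13.8-1.4] = [-5.400,-4.900,12.400]
hi = A.hi+B.hi = [2.8+1.4, 14.8+1.4, 33.1+1.4] = [4.200,16.200,34.500]
diag = √(9.6²+21.1²+22.1²) = √1025.78 = 32.028


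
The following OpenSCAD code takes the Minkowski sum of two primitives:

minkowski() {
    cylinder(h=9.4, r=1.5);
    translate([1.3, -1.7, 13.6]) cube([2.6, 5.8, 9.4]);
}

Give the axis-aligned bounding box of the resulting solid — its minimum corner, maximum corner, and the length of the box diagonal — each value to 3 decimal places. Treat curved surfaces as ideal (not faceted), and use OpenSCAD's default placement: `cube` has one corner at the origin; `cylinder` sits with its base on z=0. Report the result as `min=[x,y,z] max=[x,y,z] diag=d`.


A = translate([1.3, -1.7, 13.6]) cube([2.6, 5.8, 9.4]) → bbox [1.3,-1.7,13.6] .. [3.9,4.1,23]
B = cylinder(h=9.4, r=1.5) → bbox [-1.5,-1.5,0] .. [1.5,1.5,9.4]
lo = A.lo+B.lo = [1.3-1.5, -1.7-1.5, 13.6+0] = [-0.200,-3.200,13.600]
hi = A.hi+B.hi = [3.9+1.5, 4.1+1.5, 23+9.4] = [5.400,5.600,32.400]
diag = √(5.6²+8.8²+18.8²) = √462.24 = 21.500

min=[-0.200,-3.200,13.600] max=[5.400,5.600,32.400] diag=21.500


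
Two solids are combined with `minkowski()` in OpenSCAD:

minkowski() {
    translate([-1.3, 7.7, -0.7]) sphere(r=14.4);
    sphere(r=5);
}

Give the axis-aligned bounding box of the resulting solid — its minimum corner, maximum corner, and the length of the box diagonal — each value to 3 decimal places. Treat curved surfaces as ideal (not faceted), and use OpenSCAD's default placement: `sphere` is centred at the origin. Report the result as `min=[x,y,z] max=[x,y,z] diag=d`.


A = translate([-1.3, 7.7, -0.7]) sphere(r=14.4) → bbox [-15.7,-6.7,-15.1] .. [13.1,22.1,13.7]
B = sphere(r=5) → bbox [-5,-5,-5] .. [5,5,5]
lo = A.lo+B.lo = [-15.7-5, -6.7-5, -15.1-5] = [-20.700,-11.700,-20.100]
hi = A.hi+B.hi = [13.1+5, 22.1+5, 13.7+5] = [18.100,27.100,18.700]
diag = √(38.8²+38.8²+38.8²) = √4516.32 = 67.204

min=[-20.700,-11.700,-20.100] max=[18.100,27.100,18.700] diag=67.204


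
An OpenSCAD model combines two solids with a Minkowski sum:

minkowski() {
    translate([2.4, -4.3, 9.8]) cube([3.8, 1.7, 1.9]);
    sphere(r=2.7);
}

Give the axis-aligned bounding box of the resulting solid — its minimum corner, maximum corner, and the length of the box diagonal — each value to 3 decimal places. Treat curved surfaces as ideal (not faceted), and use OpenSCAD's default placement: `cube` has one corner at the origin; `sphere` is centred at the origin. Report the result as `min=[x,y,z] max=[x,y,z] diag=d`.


min=[-0.300,-7.000,7.100] max=[8.900,0.100,14.400] diag=13.724

A = translate([2.4, -4.3, 9.8]) cube([3.8, 1.7, 1.9]) → bbox [2.4,-4.3,9.8] .. [6.2,-2.6,11.7]
B = sphere(r=2.7) → bbox [-2.7,-2.7,-2.7] .. [2.7,2.7,2.7]
lo = A.lo+B.lo = [2.4-2.7, -4.3-2.7, 9.8-2.7] = [-0.300,-7.000,7.100]
hi = A.hi+B.hi = [6.2+2.7, -2.6+2.7, 11.7+2.7] = [8.900,0.100,14.400]
diag = √(9.2²+7.1²+7.3²) = √188.34 = 13.724


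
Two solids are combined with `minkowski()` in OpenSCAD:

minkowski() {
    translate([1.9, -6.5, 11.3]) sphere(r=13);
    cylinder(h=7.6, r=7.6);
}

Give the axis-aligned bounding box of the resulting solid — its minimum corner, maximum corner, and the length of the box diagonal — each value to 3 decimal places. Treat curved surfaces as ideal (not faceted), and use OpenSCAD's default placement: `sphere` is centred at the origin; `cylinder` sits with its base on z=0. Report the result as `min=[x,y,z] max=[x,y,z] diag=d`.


min=[-18.700,-27.100,-1.700] max=[22.500,14.100,31.900] diag=67.259

A = translate([1.9, -6.5, 11.3]) sphere(r=13) → bbox [-11.1,-19.5,-1.7] .. [14.9,6.5,24.3]
B = cylinder(h=7.6, r=7.6) → bbox [-7.6,-7.6,0] .. [7.6,7.6,7.6]
lo = A.lo+B.lo = [-11.1-7.6, -19.5-7.6, -1.7+0] = [-18.700,-27.100,-1.700]
hi = A.hi+B.hi = [14.9+7.6, 6.5+7.6, 24.3+7.6] = [22.500,14.100,31.900]
diag = √(41.2²+41.2²+33.6²) = √4523.84 = 67.259


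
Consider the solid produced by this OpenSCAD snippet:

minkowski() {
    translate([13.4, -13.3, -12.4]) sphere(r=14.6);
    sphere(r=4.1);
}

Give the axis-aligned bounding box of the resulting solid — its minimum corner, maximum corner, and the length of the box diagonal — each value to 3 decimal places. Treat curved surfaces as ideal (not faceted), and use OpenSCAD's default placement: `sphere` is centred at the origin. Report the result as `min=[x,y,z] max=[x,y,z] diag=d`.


A = translate([13.4, -13.3, -12.4]) sphere(r=14.6) → bbox [-1.2,-27.9,-27] .. [28,1.3,2.2]
B = sphere(r=4.1) → bbox [-4.1,-4.1,-4.1] .. [4.1,4.1,4.1]
lo = A.lo+B.lo = [-1.2-4.1, -27.9-4.1, -27-4.1] = [-5.300,-32.000,-31.100]
hi = A.hi+B.hi = [28+4.1, 1.3+4.1, 2.2+4.1] = [32.100,5.400,6.300]
diag = √(37.4²+37.4²+37.4²) = √4196.28 = 64.779

min=[-5.300,-32.000,-31.100] max=[32.100,5.400,6.300] diag=64.779


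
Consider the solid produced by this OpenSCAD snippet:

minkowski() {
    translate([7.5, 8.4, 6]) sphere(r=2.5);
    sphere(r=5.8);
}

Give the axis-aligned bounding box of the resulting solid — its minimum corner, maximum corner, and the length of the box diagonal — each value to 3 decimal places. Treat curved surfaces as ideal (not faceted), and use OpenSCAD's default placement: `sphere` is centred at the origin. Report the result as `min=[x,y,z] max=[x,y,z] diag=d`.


min=[-0.800,0.100,-2.300] max=[15.800,16.700,14.300] diag=28.752

A = translate([7.5, 8.4, 6]) sphere(r=2.5) → bbox [5,5.9,3.5] .. [10,10.9,8.5]
B = sphere(r=5.8) → bbox [-5.8,-5.8,-5.8] .. [5.8,5.8,5.8]
lo = A.lo+B.lo = [5-5.8, 5.9-5.8, 3.5-5.8] = [-0.800,0.100,-2.300]
hi = A.hi+B.hi = [10+5.8, 10.9+5.8, 8.5+5.8] = [15.800,16.700,14.300]
diag = √(16.6²+16.6²+16.6²) = √826.68 = 28.752
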